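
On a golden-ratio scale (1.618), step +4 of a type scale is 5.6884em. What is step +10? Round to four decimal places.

102.0613em

5.6884 × 1.618⁶ = 5.6884 × 17.94201 ≈ 102.0613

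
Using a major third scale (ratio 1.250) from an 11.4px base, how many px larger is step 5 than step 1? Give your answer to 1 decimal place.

20.5px

Step 1: 11.4 × 1.250 = 14.250px
Step 5: 11.4 × 1.250⁵ = 34.790px
Difference: 34.790 − 14.250 = 20.540px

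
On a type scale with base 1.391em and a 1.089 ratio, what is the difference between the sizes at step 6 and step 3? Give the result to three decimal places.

Step 3: 1.391 × 1.089³ = 1.79643em
Step 6: 1.391 × 1.089⁶ = 2.32003em
Difference: 2.32003 − 1.79643 = 0.52360em

0.524em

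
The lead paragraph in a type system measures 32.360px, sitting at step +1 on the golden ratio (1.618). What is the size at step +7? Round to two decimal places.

580.60px

The gap is 7 − (1) = 6 steps, so the factor is 1.618^6.
32.360 × 1.618⁶ = 32.360 × 17.94201 ≈ 580.603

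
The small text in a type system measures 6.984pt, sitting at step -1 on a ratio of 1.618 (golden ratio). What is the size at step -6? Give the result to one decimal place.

6.984 ÷ 1.618⁵ = 6.984 ÷ 11.08901 ≈ 0.630

0.6pt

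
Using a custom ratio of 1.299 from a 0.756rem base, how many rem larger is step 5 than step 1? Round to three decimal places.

Step 1: 0.756 × 1.299 = 0.98204rem
Step 5: 0.756 × 1.299⁵ = 2.79620rem
Difference: 2.79620 − 0.98204 = 1.81416rem

1.814rem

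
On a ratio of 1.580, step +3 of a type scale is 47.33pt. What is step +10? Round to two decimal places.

Moving from step +3 to step +10 is 7 steps up, so multiply by r⁷.
47.33 × 1.580⁷ = 47.33 × 24.58100 ≈ 1163.419

1163.42pt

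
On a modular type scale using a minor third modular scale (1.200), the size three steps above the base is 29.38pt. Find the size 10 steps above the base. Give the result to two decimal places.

Moving from step +3 to step +10 is 7 steps up, so multiply by r⁷.
29.38 × 1.200⁷ = 29.38 × 3.58318 ≈ 105.274

105.27pt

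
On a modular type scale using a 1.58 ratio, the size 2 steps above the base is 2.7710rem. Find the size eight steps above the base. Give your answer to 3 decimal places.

2.7710 × 1.58⁶ = 2.7710 × 15.55760 ≈ 43.110

43.110rem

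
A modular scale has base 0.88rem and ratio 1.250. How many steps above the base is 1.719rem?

1.250ⁿ = 1.719 / 0.88 = 1.9534
n = ln(1.9534) / ln(1.250) = 0.6696 / 0.2231 ≈ 3.00

3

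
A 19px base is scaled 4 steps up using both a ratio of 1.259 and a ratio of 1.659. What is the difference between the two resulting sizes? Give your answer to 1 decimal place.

96.2px

At 1.259: 19.0 × 1.259⁴ = 47.737px
At 1.659: 19.0 × 1.659⁴ = 143.926px
Difference: 143.926 − 47.737 = 96.189px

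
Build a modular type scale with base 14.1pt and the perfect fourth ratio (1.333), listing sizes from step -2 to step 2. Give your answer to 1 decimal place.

7.9pt, 10.6pt, 14.1pt, 18.8pt, 25.1pt

Step -2: 14.1 ÷ 1.333² = 7.9
Step -1: 14.1 ÷ 1.333 = 10.6
Step 0: 14.1pt
Step 1: 14.1 × 1.333 = 18.8
Step 2: 14.1 × 1.333² = 25.1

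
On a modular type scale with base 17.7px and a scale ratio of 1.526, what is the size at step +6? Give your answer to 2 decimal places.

223.51px

17.7 × 1.526⁶ = 17.7 × 12.62779 ≈ 223.51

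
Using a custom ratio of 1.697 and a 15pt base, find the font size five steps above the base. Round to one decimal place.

211.1pt

Every step multiplies by the scale ratio.
15.0 × 1.697⁵ = 15.0 × 14.07373 ≈ 211.11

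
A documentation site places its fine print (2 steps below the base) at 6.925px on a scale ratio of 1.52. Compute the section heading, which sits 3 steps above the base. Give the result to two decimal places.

56.19px

The gap is 3 − (-2) = 5 steps, so the factor is 1.52^5.
6.925 × 1.52⁵ = 6.925 × 8.11368 ≈ 56.187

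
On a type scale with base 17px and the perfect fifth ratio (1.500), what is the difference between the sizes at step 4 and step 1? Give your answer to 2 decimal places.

Step 1: 17.0 × 1.500 = 25.5000px
Step 4: 17.0 × 1.500⁴ = 86.0625px
Difference: 86.0625 − 25.5000 = 60.5625px

60.56px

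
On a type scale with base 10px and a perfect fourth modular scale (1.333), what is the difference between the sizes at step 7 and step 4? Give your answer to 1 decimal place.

43.2px

Step 4: 10.0 × 1.333⁴ = 31.573px
Step 7: 10.0 × 1.333⁷ = 74.784px
Difference: 74.784 − 31.573 = 43.211px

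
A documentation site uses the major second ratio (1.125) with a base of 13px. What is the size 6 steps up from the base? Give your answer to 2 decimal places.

13.0 × 1.125⁶ = 13.0 × 2.02729 ≈ 26.35

26.35px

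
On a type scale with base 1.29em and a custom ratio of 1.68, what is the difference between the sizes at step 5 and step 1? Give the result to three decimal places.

Step 1: 1.29 × 1.68 = 2.16720em
Step 5: 1.29 × 1.68⁵ = 17.26379em
Difference: 17.26379 − 2.16720 = 15.09659em

15.097em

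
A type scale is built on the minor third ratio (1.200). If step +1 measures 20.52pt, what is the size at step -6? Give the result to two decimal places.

20.52 ÷ 1.200⁷ = 20.52 ÷ 3.58318 ≈ 5.727

5.73pt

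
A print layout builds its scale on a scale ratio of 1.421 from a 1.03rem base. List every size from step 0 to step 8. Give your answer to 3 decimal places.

Step 0: 1.03rem
Step 1: 1.03 × 1.421 = 1.464
Step 2: 1.03 × 1.421² = 2.080
Step 3: 1.03 × 1.421³ = 2.955
Step 4: 1.03 × 1.421⁴ = 4.200
Step 5: 1.03 × 1.421⁵ = 5.968
Step 6: 1.03 × 1.421⁶ = 8.480
Step 7: 1.03 × 1.421⁷ = 12.050
Step 8: 1.03 × 1.421⁸ = 17.123

1.030rem, 1.464rem, 2.080rem, 2.955rem, 4.200rem, 5.968rem, 8.480rem, 12.050rem, 17.123rem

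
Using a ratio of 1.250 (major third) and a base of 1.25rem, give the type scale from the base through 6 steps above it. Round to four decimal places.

Step 0: 1.25rem
Step 1: 1.25 × 1.250 = 1.5625
Step 2: 1.25 × 1.250² = 1.9531
Step 3: 1.25 × 1.250³ = 2.4414
Step 4: 1.25 × 1.250⁴ = 3.0518
Step 5: 1.25 × 1.250⁵ = 3.8147
Step 6: 1.25 × 1.250⁶ = 4.7684

1.2500rem, 1.5625rem, 1.9531rem, 2.4414rem, 3.0518rem, 3.8147rem, 4.7684rem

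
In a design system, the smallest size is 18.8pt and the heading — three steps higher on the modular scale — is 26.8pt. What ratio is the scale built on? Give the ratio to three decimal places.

1.125

The ratio satisfies 18.8 × r³ = 26.8, so r = (26.8 / 18.8)^(1/3).
r = 1.4255^(1/3) ≈ 1.1254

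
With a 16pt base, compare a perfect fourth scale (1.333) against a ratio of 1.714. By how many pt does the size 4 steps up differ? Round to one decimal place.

87.6pt

Perfect fourth: 16.0 × 1.333⁴ = 50.517pt
At 1.714: 16.0 × 1.714⁴ = 138.090pt
Difference: 138.090 − 50.517 = 87.573pt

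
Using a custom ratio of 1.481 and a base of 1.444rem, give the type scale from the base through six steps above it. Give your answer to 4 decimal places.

1.4440rem, 2.1386rem, 3.1672rem, 4.6906rem, 6.9468rem, 10.2883rem, 15.2369rem

Step 0: 1.444rem
Step 1: 1.444 × 1.481 = 2.1386
Step 2: 1.444 × 1.481² = 3.1672
Step 3: 1.444 × 1.481³ = 4.6906
Step 4: 1.444 × 1.481⁴ = 6.9468
Step 5: 1.444 × 1.481⁵ = 10.2883
Step 6: 1.444 × 1.481⁶ = 15.2369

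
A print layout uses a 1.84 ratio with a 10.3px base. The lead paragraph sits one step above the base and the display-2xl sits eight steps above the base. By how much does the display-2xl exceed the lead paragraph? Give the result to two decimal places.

1334.30px

Step 1: 10.3 × 1.84 = 18.9520px
Step 8: 10.3 × 1.84⁸ = 1353.2555px
Difference: 1353.2555 − 18.9520 = 1334.3035px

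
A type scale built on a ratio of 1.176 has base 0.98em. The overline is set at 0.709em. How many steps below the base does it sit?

1.176ⁿ = 0.98 / 0.709 = 1.3822
n = ln(1.3822) / ln(1.176) = 0.3237 / 0.1621 ≈ 2.00

2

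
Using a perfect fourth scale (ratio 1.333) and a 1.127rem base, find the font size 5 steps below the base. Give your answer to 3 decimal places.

0.268rem

1.127 ÷ 1.333⁵ = 1.127 ÷ 4.20873 ≈ 0.268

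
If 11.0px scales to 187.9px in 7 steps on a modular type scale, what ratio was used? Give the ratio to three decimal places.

r⁷ = 187.9 / 11.0, so r = (187.9/11.0)^(1/7).
r = 17.0818^(1/7) ≈ 1.4999

1.500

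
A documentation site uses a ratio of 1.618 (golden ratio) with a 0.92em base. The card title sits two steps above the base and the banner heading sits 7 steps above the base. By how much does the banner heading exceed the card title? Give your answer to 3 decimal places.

Step 2: 0.92 × 1.618² = 2.40849em
Step 7: 0.92 × 1.618⁷ = 26.70776em
Difference: 26.70776 − 2.40849 = 24.29927em

24.299em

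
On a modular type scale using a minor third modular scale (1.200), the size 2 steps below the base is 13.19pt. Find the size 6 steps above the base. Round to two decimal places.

Moving from step -2 to step +6 is 8 steps up, so multiply by r⁸.
13.19 × 1.200⁸ = 13.19 × 4.29982 ≈ 56.715

56.71pt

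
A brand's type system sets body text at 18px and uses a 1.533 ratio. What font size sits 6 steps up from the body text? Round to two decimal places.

233.63px

18.0 × 1.533⁶ = 18.0 × 12.97935 ≈ 233.63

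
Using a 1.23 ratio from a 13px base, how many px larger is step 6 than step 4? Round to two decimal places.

Step 4: 13.0 × 1.23⁴ = 29.7553px
Step 6: 13.0 × 1.23⁶ = 45.0167px
Difference: 45.0167 − 29.7553 = 15.2614px

15.26px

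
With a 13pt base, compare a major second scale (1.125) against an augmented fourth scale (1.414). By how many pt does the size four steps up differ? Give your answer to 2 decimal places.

Major second: 13.0 × 1.125⁴ = 20.8235pt
Augmented fourth: 13.0 × 1.414⁴ = 51.9686pt
Difference: 51.9686 − 20.8235 = 31.1451pt

31.15pt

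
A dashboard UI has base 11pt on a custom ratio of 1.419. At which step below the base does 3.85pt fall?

1.419ⁿ = 11 / 3.85 = 2.8571
n = ln(2.8571) / ln(1.419) = 1.0498 / 0.3500 ≈ 3.00

3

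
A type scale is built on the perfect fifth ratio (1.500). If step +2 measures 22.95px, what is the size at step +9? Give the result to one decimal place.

22.95 × 1.500⁷ = 22.95 × 17.08594 ≈ 392.122

392.1px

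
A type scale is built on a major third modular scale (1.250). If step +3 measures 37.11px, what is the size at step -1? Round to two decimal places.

Moving from step +3 to step -1 is 4 steps down, so divide by r⁴.
37.11 ÷ 1.250⁴ = 37.11 ÷ 2.44141 ≈ 15.200

15.20px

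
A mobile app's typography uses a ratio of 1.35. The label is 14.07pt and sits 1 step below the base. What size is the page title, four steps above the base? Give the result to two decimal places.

63.09pt

14.07 × 1.35⁵ = 14.07 × 4.48403 ≈ 63.090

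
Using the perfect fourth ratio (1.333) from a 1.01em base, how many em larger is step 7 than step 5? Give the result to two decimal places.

3.30em

Step 5: 1.01 × 1.333⁵ = 4.2508em
Step 7: 1.01 × 1.333⁷ = 7.5532em
Difference: 7.5532 − 4.2508 = 3.3024em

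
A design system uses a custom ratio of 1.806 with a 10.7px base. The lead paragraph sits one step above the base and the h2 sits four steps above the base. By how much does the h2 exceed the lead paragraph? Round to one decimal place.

Step 1: 10.7 × 1.806 = 19.324px
Step 4: 10.7 × 1.806⁴ = 113.829px
Difference: 113.829 − 19.324 = 94.505px

94.5px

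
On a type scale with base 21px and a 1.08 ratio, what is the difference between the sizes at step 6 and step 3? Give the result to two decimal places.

Step 3: 21.0 × 1.08³ = 26.4540px
Step 6: 21.0 × 1.08⁶ = 33.3244px
Difference: 33.3244 − 26.4540 = 6.8704px

6.87px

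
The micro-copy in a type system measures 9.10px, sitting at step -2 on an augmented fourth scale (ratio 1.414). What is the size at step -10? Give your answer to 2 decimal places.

0.57px

Moving from step -2 to step -10 is 8 steps down, so divide by r⁸.
9.10 ÷ 1.414⁸ = 9.10 ÷ 15.98068 ≈ 0.569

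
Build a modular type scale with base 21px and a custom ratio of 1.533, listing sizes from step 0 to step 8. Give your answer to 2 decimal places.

21.00px, 32.19px, 49.35px, 75.66px, 115.98px, 177.80px, 272.57px, 417.84px, 640.56px

Step 0: 21px
Step 1: 21.0 × 1.533 = 32.19
Step 2: 21.0 × 1.533² = 49.35
Step 3: 21.0 × 1.533³ = 75.66
Step 4: 21.0 × 1.533⁴ = 115.98
Step 5: 21.0 × 1.533⁵ = 177.80
Step 6: 21.0 × 1.533⁶ = 272.57
Step 7: 21.0 × 1.533⁷ = 417.84
Step 8: 21.0 × 1.533⁸ = 640.56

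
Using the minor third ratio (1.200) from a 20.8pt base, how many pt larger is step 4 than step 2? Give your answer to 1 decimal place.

13.2pt

Step 2: 20.8 × 1.200² = 29.952pt
Step 4: 20.8 × 1.200⁴ = 43.131pt
Difference: 43.131 − 29.952 = 13.179pt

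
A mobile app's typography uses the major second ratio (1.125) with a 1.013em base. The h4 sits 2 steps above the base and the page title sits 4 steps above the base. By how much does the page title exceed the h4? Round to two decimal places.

Step 2: 1.013 × 1.125² = 1.2821em
Step 4: 1.013 × 1.125⁴ = 1.6226em
Difference: 1.6226 − 1.2821 = 0.3405em

0.34em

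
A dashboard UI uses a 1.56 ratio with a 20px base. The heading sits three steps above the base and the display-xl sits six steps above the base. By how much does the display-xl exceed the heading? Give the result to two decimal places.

212.33px

Step 3: 20.0 × 1.56³ = 75.9283px
Step 6: 20.0 × 1.56⁶ = 288.2555px
Difference: 288.2555 − 75.9283 = 212.3272px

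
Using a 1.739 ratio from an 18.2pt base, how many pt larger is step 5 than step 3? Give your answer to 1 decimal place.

Step 3: 18.2 × 1.739³ = 95.713pt
Step 5: 18.2 × 1.739⁵ = 289.447pt
Difference: 289.447 − 95.713 = 193.734pt

193.7pt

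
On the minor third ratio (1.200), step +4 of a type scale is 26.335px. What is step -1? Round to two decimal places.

Moving from step +4 to step -1 is 5 steps down, so divide by r⁵.
26.335 ÷ 1.200⁵ = 26.335 ÷ 2.48832 ≈ 10.583

10.58px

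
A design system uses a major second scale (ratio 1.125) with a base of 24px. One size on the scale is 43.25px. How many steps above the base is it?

1.125ⁿ = 43.25 / 24 = 1.8021
n = ln(1.8021) / ln(1.125) = 0.5889 / 0.1178 ≈ 5.00

5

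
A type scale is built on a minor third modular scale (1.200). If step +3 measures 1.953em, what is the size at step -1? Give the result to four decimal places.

0.9418em

1.953 ÷ 1.200⁴ = 1.953 ÷ 2.07360 ≈ 0.9418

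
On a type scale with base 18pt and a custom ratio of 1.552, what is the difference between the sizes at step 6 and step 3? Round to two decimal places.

184.26pt

Step 3: 18.0 × 1.552³ = 67.2896pt
Step 6: 18.0 × 1.552⁶ = 251.5491pt
Difference: 251.5491 − 67.2896 = 184.2595pt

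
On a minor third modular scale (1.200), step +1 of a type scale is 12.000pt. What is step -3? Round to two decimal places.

5.79pt

12.000 ÷ 1.200⁴ = 12.000 ÷ 2.07360 ≈ 5.787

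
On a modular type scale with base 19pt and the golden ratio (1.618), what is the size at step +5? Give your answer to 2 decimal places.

Every step multiplies by the scale ratio.
19.0 × 1.618⁵ = 19.0 × 11.08901 ≈ 210.69

210.69pt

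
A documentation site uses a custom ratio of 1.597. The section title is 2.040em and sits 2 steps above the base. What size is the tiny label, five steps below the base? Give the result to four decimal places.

2.040 ÷ 1.597⁷ = 2.040 ÷ 26.49320 ≈ 0.0770

0.0770em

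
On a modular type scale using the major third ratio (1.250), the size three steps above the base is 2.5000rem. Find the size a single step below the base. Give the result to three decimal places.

The gap is -1 − (3) = -4 steps, so the factor is 1.250^-4.
2.5000 ÷ 1.250⁴ = 2.5000 ÷ 2.44141 ≈ 1.024

1.024rem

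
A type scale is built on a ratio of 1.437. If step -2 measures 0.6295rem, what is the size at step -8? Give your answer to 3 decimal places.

0.071rem

0.6295 ÷ 1.437⁶ = 0.6295 ÷ 8.80523 ≈ 0.071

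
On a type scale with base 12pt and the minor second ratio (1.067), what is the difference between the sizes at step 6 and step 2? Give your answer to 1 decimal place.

Step 2: 12.0 × 1.067² = 13.662pt
Step 6: 12.0 × 1.067⁶ = 17.708pt
Difference: 17.708 − 13.662 = 4.046pt

4.0pt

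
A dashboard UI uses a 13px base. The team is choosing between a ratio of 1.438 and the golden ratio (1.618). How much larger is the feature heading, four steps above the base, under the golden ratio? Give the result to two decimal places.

33.51px

At 1.438: 13.0 × 1.438⁴ = 55.5877px
Golden ratio: 13.0 × 1.618⁴ = 89.0958px
Difference: 89.0958 − 55.5877 = 33.5081px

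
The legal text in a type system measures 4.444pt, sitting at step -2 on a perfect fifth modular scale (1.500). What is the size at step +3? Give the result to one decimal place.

33.7pt

4.444 × 1.500⁵ = 4.444 × 7.59375 ≈ 33.747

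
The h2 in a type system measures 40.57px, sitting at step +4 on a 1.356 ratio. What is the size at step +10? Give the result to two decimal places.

252.21px

40.57 × 1.356⁶ = 40.57 × 6.21667 ≈ 252.210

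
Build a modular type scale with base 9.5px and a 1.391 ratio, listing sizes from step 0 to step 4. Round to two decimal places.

Step 0: 9.5px
Step 1: 9.5 × 1.391 = 13.21
Step 2: 9.5 × 1.391² = 18.38
Step 3: 9.5 × 1.391³ = 25.57
Step 4: 9.5 × 1.391⁴ = 35.57

9.50px, 13.21px, 18.38px, 25.57px, 35.57px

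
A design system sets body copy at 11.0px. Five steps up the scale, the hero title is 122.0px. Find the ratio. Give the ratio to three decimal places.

1.618

The ratio satisfies 11.0 × r⁵ = 122.0, so r = (122.0 / 11.0)^(1/5).
r = 11.0909^(1/5) ≈ 1.6181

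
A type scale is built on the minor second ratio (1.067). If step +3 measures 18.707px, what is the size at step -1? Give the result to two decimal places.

14.43px

The gap is -1 − (3) = -4 steps, so the factor is 1.067^-4.
18.707 ÷ 1.067⁴ = 18.707 ÷ 1.29616 ≈ 14.433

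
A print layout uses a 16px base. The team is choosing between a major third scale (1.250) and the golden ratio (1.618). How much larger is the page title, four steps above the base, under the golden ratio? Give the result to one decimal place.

Major third: 16.0 × 1.250⁴ = 39.062px
Golden ratio: 16.0 × 1.618⁴ = 109.656px
Difference: 109.656 − 39.062 = 70.594px

70.6px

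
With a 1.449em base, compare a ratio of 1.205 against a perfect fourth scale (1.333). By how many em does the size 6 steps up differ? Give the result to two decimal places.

At 1.205: 1.449 × 1.205⁶ = 4.4360em
Perfect fourth: 1.449 × 1.333⁶ = 8.1292em
Difference: 8.1292 − 4.4360 = 3.6932em

3.69em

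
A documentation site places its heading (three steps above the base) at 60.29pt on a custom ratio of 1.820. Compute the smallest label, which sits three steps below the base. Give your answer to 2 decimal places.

1.66pt

Moving from step +3 to step -3 is 6 steps down, so divide by r⁶.
60.29 ÷ 1.820⁶ = 60.29 ÷ 36.34363 ≈ 1.659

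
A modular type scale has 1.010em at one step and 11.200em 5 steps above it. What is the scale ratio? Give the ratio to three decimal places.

1.618

The ratio satisfies 1.010 × r⁵ = 11.200, so r = (11.200 / 1.010)^(1/5).
r = 11.0891^(1/5) ≈ 1.6180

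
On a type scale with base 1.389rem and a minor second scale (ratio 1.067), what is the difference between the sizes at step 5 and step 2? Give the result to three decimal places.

0.340rem

Step 2: 1.389 × 1.067² = 1.58136rem
Step 5: 1.389 × 1.067⁵ = 1.92099rem
Difference: 1.92099 − 1.58136 = 0.33963rem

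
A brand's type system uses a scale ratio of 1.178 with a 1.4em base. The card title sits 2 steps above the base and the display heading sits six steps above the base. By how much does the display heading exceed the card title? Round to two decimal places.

1.80em

Step 2: 1.4 × 1.178² = 1.9428em
Step 6: 1.4 × 1.178⁶ = 3.7411em
Difference: 3.7411 − 1.9428 = 1.7983em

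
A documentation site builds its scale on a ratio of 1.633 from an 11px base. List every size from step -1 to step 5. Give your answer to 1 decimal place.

6.7px, 11.0px, 18.0px, 29.3px, 47.9px, 78.2px, 127.7px

Step -1: 11.0 ÷ 1.633 = 6.7
Step 0: 11px
Step 1: 11.0 × 1.633 = 18.0
Step 2: 11.0 × 1.633² = 29.3
Step 3: 11.0 × 1.633³ = 47.9
Step 4: 11.0 × 1.633⁴ = 78.2
Step 5: 11.0 × 1.633⁵ = 127.7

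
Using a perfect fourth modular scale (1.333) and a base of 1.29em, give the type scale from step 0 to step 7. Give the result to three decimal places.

Step 0: 1.29em
Step 1: 1.29 × 1.333 = 1.720
Step 2: 1.29 × 1.333² = 2.292
Step 3: 1.29 × 1.333³ = 3.055
Step 4: 1.29 × 1.333⁴ = 4.073
Step 5: 1.29 × 1.333⁵ = 5.429
Step 6: 1.29 × 1.333⁶ = 7.237
Step 7: 1.29 × 1.333⁷ = 9.647

1.290em, 1.720em, 2.292em, 3.055em, 4.073em, 5.429em, 7.237em, 9.647em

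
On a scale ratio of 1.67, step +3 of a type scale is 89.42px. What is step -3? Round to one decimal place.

4.1px

The gap is -3 − (3) = -6 steps, so the factor is 1.67^-6.
89.42 ÷ 1.67⁶ = 89.42 ÷ 21.69196 ≈ 4.122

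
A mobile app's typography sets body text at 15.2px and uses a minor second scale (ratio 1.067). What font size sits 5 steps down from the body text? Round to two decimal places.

15.2 ÷ 1.067⁵ = 15.2 ÷ 1.38300 ≈ 10.99

10.99px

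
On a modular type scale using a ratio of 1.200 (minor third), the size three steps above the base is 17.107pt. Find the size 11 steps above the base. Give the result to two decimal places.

17.107 × 1.200⁸ = 17.107 × 4.29982 ≈ 73.557

73.56pt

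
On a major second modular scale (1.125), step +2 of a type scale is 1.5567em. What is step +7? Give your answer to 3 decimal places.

2.805em

1.5567 × 1.125⁵ = 1.5567 × 1.80203 ≈ 2.805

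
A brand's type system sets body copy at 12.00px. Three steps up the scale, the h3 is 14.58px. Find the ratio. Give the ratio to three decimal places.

1.067

The ratio satisfies 12.00 × r³ = 14.58, so r = (14.58 / 12.00)^(1/3).
r = 1.2150^(1/3) ≈ 1.0671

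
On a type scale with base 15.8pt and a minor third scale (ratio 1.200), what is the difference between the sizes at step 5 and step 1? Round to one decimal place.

Step 1: 15.8 × 1.200 = 18.960pt
Step 5: 15.8 × 1.200⁵ = 39.315pt
Difference: 39.315 − 18.960 = 20.355pt

20.4pt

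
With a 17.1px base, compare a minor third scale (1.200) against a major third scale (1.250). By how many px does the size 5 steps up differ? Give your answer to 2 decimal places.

9.63px

Minor third: 17.1 × 1.200⁵ = 42.5503px
Major third: 17.1 × 1.250⁵ = 52.1851px
Difference: 52.1851 − 42.5503 = 9.6348px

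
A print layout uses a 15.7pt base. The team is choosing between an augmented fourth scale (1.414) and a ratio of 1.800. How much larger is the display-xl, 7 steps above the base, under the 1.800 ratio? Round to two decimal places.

Augmented fourth: 15.7 × 1.414⁷ = 177.4375pt
At 1.800: 15.7 × 1.800⁷ = 961.1855pt
Difference: 961.1855 − 177.4375 = 783.7480pt

783.75pt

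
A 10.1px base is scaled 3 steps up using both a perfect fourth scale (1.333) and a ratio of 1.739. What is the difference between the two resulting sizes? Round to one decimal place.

29.2px

Perfect fourth: 10.1 × 1.333³ = 23.923px
At 1.739: 10.1 × 1.739³ = 53.115px
Difference: 53.115 − 23.923 = 29.192px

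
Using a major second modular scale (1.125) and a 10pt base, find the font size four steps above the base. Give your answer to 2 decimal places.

10.0 × 1.125⁴ = 10.0 × 1.60181 ≈ 16.02

16.02pt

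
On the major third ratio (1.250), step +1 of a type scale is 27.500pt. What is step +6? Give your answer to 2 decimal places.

83.92pt

Moving from step +1 to step +6 is 5 steps up, so multiply by r⁵.
27.500 × 1.250⁵ = 27.500 × 3.05176 ≈ 83.923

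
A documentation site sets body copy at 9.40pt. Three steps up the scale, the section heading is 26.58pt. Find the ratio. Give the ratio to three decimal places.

1.414

The ratio satisfies 9.40 × r³ = 26.58, so r = (26.58 / 9.40)^(1/3).
r = 2.8277^(1/3) ≈ 1.4141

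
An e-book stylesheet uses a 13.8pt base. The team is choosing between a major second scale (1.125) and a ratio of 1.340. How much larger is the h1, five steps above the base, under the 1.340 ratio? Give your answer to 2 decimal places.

Major second: 13.8 × 1.125⁵ = 24.8680pt
At 1.340: 13.8 × 1.340⁵ = 59.6215pt
Difference: 59.6215 − 24.8680 = 34.7535pt

34.75pt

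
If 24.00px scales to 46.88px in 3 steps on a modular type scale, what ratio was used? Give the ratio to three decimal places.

1.250

The ratio satisfies 24.00 × r³ = 46.88, so r = (46.88 / 24.00)^(1/3).
r = 1.9533^(1/3) ≈ 1.2500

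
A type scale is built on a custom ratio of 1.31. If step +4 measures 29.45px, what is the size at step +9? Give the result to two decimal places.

113.62px

The gap is 9 − (4) = 5 steps, so the factor is 1.31^5.
29.45 × 1.31⁵ = 29.45 × 3.85795 ≈ 113.617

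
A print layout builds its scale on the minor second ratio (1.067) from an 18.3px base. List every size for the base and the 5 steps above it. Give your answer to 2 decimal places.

Step 0: 18.3px
Step 1: 18.3 × 1.067 = 19.53
Step 2: 18.3 × 1.067² = 20.83
Step 3: 18.3 × 1.067³ = 22.23
Step 4: 18.3 × 1.067⁴ = 23.72
Step 5: 18.3 × 1.067⁵ = 25.31

18.30px, 19.53px, 20.83px, 22.23px, 23.72px, 25.31px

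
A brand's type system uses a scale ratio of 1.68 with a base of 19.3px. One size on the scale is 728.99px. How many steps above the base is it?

1.68ⁿ = 728.99 / 19.3 = 37.7715
n = ln(37.7715) / ln(1.68) = 3.6316 / 0.5188 ≈ 7.00

7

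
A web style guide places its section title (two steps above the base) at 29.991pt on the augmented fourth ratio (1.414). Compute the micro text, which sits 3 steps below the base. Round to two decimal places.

5.31pt

29.991 ÷ 1.414⁵ = 29.991 ÷ 5.65258 ≈ 5.306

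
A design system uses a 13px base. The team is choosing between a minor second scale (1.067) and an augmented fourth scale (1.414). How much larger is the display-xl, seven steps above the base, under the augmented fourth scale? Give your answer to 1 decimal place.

126.5px

Minor second: 13.0 × 1.067⁷ = 20.469px
Augmented fourth: 13.0 × 1.414⁷ = 146.923px
Difference: 146.923 − 20.469 = 126.454px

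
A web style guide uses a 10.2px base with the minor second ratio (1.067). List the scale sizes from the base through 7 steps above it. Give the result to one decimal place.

10.2px, 10.9px, 11.6px, 12.4px, 13.2px, 14.1px, 15.1px, 16.1px

Step 0: 10.2px
Step 1: 10.2 × 1.067 = 10.9
Step 2: 10.2 × 1.067² = 11.6
Step 3: 10.2 × 1.067³ = 12.4
Step 4: 10.2 × 1.067⁴ = 13.2
Step 5: 10.2 × 1.067⁵ = 14.1
Step 6: 10.2 × 1.067⁶ = 15.1
Step 7: 10.2 × 1.067⁷ = 16.1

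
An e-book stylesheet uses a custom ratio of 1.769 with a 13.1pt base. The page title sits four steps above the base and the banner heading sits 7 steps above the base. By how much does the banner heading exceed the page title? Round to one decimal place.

Step 4: 13.1 × 1.769⁴ = 128.287pt
Step 7: 13.1 × 1.769⁷ = 710.176pt
Difference: 710.176 − 128.287 = 581.889pt

581.9pt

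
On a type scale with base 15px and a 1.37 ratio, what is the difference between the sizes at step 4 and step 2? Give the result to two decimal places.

Step 2: 15.0 × 1.37² = 28.1535px
Step 4: 15.0 × 1.37⁴ = 52.8413px
Difference: 52.8413 − 28.1535 = 24.6878px

24.69px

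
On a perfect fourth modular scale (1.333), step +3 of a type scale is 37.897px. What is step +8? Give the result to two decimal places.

159.50px

37.897 × 1.333⁵ = 37.897 × 4.20873 ≈ 159.498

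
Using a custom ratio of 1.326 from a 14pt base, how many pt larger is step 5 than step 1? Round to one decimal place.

38.8pt

Step 1: 14.0 × 1.326 = 18.564pt
Step 5: 14.0 × 1.326⁵ = 57.391pt
Difference: 57.391 − 18.564 = 38.827pt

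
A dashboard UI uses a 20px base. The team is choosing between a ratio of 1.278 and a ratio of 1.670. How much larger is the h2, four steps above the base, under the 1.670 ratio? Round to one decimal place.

102.2px

At 1.278: 20.0 × 1.278⁴ = 53.352px
At 1.670: 20.0 × 1.670⁴ = 155.559px
Difference: 155.559 − 53.352 = 102.207px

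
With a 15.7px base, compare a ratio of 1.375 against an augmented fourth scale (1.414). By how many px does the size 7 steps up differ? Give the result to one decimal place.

At 1.375: 15.7 × 1.375⁷ = 145.888px
Augmented fourth: 15.7 × 1.414⁷ = 177.438px
Difference: 177.438 − 145.888 = 31.550px

31.5px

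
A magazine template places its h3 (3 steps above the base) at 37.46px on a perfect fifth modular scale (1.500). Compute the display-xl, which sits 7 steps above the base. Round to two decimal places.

189.64px

Moving from step +3 to step +7 is 4 steps up, so multiply by r⁴.
37.46 × 1.500⁴ = 37.46 × 5.06250 ≈ 189.641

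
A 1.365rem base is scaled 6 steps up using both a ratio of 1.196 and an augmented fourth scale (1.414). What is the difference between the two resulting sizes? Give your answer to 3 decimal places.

6.915rem

At 1.196: 1.365 × 1.196⁶ = 3.99503rem
Augmented fourth: 1.365 × 1.414⁶ = 10.91011rem
Difference: 10.91011 − 3.99503 = 6.91508rem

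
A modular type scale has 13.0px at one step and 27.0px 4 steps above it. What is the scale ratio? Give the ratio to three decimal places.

1.200

The ratio satisfies 13.0 × r⁴ = 27.0, so r = (27.0 / 13.0)^(1/4).
r = 2.0769^(1/4) ≈ 1.2005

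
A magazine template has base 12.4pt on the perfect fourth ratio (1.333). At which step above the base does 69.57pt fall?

6

1.333ⁿ = 69.57 / 12.4 = 5.6105
n = ln(5.6105) / ln(1.333) = 1.7246 / 0.2874 ≈ 6.00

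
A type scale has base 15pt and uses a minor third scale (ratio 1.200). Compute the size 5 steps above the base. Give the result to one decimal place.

15.0 × 1.200⁵ = 15.0 × 2.48832 ≈ 37.32

37.3pt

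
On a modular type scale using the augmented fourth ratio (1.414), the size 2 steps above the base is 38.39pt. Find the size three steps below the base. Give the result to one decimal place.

6.8pt

The gap is -3 − (2) = -5 steps, so the factor is 1.414^-5.
38.39 ÷ 1.414⁵ = 38.39 ÷ 5.65258 ≈ 6.792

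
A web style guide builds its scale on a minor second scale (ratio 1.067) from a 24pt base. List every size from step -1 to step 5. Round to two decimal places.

Step -1: 24.0 ÷ 1.067 = 22.49
Step 0: 24pt
Step 1: 24.0 × 1.067 = 25.61
Step 2: 24.0 × 1.067² = 27.32
Step 3: 24.0 × 1.067³ = 29.15
Step 4: 24.0 × 1.067⁴ = 31.11
Step 5: 24.0 × 1.067⁵ = 33.19

22.49pt, 24.00pt, 25.61pt, 27.32pt, 29.15pt, 31.11pt, 33.19pt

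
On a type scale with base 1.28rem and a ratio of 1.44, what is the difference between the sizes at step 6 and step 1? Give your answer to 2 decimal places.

Step 1: 1.28 × 1.44 = 1.8432rem
Step 6: 1.28 × 1.44⁶ = 11.4126rem
Difference: 11.4126 − 1.8432 = 9.5694rem

9.57rem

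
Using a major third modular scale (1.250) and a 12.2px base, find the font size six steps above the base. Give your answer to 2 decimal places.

A modular type scale is a geometric sequence: sizeₙ = base × rⁿ.
12.2 × 1.250⁶ = 12.2 × 3.81470 ≈ 46.54

46.54px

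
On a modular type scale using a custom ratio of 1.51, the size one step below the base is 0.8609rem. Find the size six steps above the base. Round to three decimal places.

15.410rem

Moving from step -1 to step +6 is 7 steps up, so multiply by r⁷.
0.8609 × 1.51⁷ = 0.8609 × 17.89941 ≈ 15.410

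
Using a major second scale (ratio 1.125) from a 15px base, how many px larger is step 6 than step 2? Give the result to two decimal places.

11.42px

Step 2: 15.0 × 1.125² = 18.9844px
Step 6: 15.0 × 1.125⁶ = 30.4093px
Difference: 30.4093 − 18.9844 = 11.4249px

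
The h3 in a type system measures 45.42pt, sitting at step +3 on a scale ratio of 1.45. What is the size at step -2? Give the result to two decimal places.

45.42 ÷ 1.45⁵ = 45.42 ÷ 6.40973 ≈ 7.086

7.09pt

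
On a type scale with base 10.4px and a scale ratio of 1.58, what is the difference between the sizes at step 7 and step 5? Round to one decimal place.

Step 5: 10.4 × 1.58⁵ = 102.404px
Step 7: 10.4 × 1.58⁷ = 255.642px
Difference: 255.642 − 102.404 = 153.238px

153.2px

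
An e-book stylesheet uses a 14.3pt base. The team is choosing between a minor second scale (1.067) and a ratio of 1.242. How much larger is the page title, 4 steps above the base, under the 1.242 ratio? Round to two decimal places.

Minor second: 14.3 × 1.067⁴ = 18.5350pt
At 1.242: 14.3 × 1.242⁴ = 34.0269pt
Difference: 34.0269 − 18.5350 = 15.4919pt

15.49pt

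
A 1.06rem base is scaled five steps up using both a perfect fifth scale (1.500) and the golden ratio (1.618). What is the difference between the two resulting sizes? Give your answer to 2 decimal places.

3.70rem

Perfect fifth: 1.06 × 1.500⁵ = 8.0494rem
Golden ratio: 1.06 × 1.618⁵ = 11.7543rem
Difference: 11.7543 − 8.0494 = 3.7049rem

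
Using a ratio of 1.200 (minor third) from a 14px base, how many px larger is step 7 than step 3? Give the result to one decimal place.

26.0px

Step 3: 14.0 × 1.200³ = 24.192px
Step 7: 14.0 × 1.200⁷ = 50.165px
Difference: 50.165 − 24.192 = 25.973px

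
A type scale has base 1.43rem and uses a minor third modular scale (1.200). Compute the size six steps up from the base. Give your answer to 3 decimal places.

1.43 × 1.200⁶ = 1.43 × 2.98598 ≈ 4.270

4.270rem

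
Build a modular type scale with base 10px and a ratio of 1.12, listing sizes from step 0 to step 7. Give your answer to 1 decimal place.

Step 0: 10px
Step 1: 10.0 × 1.12 = 11.2
Step 2: 10.0 × 1.12² = 12.5
Step 3: 10.0 × 1.12³ = 14.0
Step 4: 10.0 × 1.12⁴ = 15.7
Step 5: 10.0 × 1.12⁵ = 17.6
Step 6: 10.0 × 1.12⁶ = 19.7
Step 7: 10.0 × 1.12⁷ = 22.1

10.0px, 11.2px, 12.5px, 14.0px, 15.7px, 17.6px, 19.7px, 22.1px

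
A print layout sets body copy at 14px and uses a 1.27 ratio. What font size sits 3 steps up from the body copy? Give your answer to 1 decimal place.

Every step multiplies by the scale ratio.
14.0 × 1.27³ = 14.0 × 2.04838 ≈ 28.68

28.7px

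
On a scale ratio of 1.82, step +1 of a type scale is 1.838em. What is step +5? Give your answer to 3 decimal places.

Moving from step +1 to step +5 is 4 steps up, so multiply by r⁴.
1.838 × 1.82⁴ = 1.838 × 10.97199 ≈ 20.167

20.167em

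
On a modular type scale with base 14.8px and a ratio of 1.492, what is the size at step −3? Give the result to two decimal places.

4.46px

14.8 ÷ 1.492³ = 14.8 ÷ 3.32129 ≈ 4.46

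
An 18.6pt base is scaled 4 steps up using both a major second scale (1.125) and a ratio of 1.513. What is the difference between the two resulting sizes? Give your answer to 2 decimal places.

67.68pt

Major second: 18.6 × 1.125⁴ = 29.7936pt
At 1.513: 18.6 × 1.513⁴ = 97.4695pt
Difference: 97.4695 − 29.7936 = 67.6759pt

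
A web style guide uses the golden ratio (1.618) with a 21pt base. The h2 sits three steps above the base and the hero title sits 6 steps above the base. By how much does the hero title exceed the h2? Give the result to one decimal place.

Step 3: 21.0 × 1.618³ = 88.952pt
Step 6: 21.0 × 1.618⁶ = 376.782pt
Difference: 376.782 − 88.952 = 287.830pt

287.8pt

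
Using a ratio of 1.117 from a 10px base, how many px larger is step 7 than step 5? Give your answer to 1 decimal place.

4.3px

Step 5: 10.0 × 1.117⁵ = 17.389px
Step 7: 10.0 × 1.117⁷ = 21.696px
Difference: 21.696 − 17.389 = 4.307px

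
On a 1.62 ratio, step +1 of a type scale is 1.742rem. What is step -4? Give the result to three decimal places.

0.156rem

1.742 ÷ 1.62⁵ = 1.742 ÷ 11.15771 ≈ 0.156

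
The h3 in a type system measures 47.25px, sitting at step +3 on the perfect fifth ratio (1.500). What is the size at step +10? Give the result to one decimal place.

47.25 × 1.500⁷ = 47.25 × 17.08594 ≈ 807.311

807.3px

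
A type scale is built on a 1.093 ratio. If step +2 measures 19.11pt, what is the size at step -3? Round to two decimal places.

19.11 ÷ 1.093⁵ = 19.11 ÷ 1.55991 ≈ 12.251

12.25pt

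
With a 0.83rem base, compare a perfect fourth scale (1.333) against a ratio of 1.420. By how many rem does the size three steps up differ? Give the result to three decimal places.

Perfect fourth: 0.83 × 1.333³ = 1.96593rem
At 1.420: 0.83 × 1.420³ = 2.37653rem
Difference: 2.37653 − 1.96593 = 0.41060rem

0.411rem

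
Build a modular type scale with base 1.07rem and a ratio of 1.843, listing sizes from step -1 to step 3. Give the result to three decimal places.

0.581rem, 1.070rem, 1.972rem, 3.634rem, 6.698rem

Step -1: 1.07 ÷ 1.843 = 0.581
Step 0: 1.07rem
Step 1: 1.07 × 1.843 = 1.972
Step 2: 1.07 × 1.843² = 3.634
Step 3: 1.07 × 1.843³ = 6.698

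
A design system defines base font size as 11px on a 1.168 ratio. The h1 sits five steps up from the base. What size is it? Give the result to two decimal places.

11.0 × 1.168⁵ = 11.0 × 2.17377 ≈ 23.91

23.91px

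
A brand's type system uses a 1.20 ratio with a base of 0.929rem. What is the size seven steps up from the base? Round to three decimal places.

0.929 × 1.20⁷ = 0.929 × 3.58318 ≈ 3.329

3.329rem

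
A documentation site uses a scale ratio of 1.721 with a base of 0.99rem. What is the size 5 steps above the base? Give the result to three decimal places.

14.947rem

0.99 × 1.721⁵ = 0.99 × 15.09748 ≈ 14.947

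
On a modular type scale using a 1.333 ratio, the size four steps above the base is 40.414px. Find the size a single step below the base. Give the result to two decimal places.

The gap is -1 − (4) = -5 steps, so the factor is 1.333^-5.
40.414 ÷ 1.333⁵ = 40.414 ÷ 4.20873 ≈ 9.602

9.60px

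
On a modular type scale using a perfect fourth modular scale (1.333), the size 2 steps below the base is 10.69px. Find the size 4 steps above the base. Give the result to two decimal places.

Moving from step -2 to step +4 is 6 steps up, so multiply by r⁶.
10.69 × 1.333⁶ = 10.69 × 5.61023 ≈ 59.973

59.97px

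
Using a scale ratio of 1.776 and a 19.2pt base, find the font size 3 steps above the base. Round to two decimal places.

107.55pt

19.2 × 1.776³ = 19.2 × 5.60182 ≈ 107.55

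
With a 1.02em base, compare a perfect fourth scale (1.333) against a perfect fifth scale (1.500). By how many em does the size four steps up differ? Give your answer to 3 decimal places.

1.943em

Perfect fourth: 1.02 × 1.333⁴ = 3.22048em
Perfect fifth: 1.02 × 1.500⁴ = 5.16375em
Difference: 5.16375 − 3.22048 = 1.94327em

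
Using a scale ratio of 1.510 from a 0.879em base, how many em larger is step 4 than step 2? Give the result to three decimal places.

Step 2: 0.879 × 1.510² = 2.00421em
Step 4: 0.879 × 1.510⁴ = 4.56979em
Difference: 4.56979 − 2.00421 = 2.56558em

2.566em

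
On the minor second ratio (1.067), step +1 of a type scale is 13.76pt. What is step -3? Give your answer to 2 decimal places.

13.76 ÷ 1.067⁴ = 13.76 ÷ 1.29616 ≈ 10.616

10.62pt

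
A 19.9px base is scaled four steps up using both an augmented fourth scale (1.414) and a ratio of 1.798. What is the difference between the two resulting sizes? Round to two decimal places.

128.42px

Augmented fourth: 19.9 × 1.414⁴ = 79.5519px
At 1.798: 19.9 × 1.798⁴ = 207.9753px
Difference: 207.9753 − 79.5519 = 128.4234px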